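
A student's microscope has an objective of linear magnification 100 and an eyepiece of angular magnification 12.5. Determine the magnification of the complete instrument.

1250

The overall magnification of a compound microscope is the product of the objective and eyepiece magnifications:
M = M_obj x M_eye = 100 x 12.5 = 1250.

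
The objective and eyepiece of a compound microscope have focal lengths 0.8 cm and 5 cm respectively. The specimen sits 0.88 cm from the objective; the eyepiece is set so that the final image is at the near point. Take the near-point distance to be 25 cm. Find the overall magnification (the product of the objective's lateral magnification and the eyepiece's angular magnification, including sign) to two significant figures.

Objective: 1/d_i = 1/f_obj - 1/d_o = 1/0.8 - 1/0.88 = 0.11364 cm^-1, so d_i = 8.800 cm.
m_obj = -d_i/d_o = -8.800/0.88 = -10.000.
Eyepiece angular magnification (image at near point): M_eye = 1 + D/f_e = 1 + 25/5 = 6.000.
Overall M = m_obj x M_eye = (-10.000)(6.000) = -60.00.

-60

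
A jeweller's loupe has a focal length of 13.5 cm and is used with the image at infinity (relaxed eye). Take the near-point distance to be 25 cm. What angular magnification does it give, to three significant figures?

1.85

M = D/f = 25/13.5 = 1.852.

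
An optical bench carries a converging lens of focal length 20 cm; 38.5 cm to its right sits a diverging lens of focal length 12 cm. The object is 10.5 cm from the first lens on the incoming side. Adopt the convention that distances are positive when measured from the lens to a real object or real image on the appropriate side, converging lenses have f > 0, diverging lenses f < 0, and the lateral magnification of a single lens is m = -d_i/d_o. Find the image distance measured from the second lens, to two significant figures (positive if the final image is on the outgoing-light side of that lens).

First lens: d_i1 = 1/(1/20 - 1/10.5) = -22.105 cm.
The intermediate image is virtual, 22.105 cm to the left of lens 1, so d_o2 = L - d_i1 = 38.5 - (-22.105) = 60.605 cm.
Second lens: d_i2 = 1/(1/(-12) - 1/(60.605)) = -10.017 cm.

-10 cm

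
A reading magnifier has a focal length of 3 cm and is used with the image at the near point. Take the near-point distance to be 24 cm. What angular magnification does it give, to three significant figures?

M = 1 + D/f = 1 + 24/3 = 9.000.

9.00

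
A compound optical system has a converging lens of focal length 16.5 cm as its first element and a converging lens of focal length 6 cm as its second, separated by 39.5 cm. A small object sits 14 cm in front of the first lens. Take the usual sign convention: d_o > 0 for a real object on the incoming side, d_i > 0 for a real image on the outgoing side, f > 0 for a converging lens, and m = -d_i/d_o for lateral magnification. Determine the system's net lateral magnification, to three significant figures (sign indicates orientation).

-0.315

Lens 1: 1/d_i1 = 1/f_1 - 1/d_o1 = 1/16.5 - 1/14 = -0.01082 cm^-1, so d_i1 = -92.400 cm.
m_1 = -(-92.400)/14 = 6.6000.
With d_i1 < 0 the first image is virtual and lies on the object side; the object distance for lens 2 is d_o2 = 39.5 - (-92.400) = 131.900 cm.
Lens 2: 1/d_i2 = 1/f_2 - 1/d_o2 = 1/6 - 1/(131.900) = 0.15909 cm^-1, so d_i2 = 6.286 cm.
m_2 = -(6.286)/(131.900) = -0.0477.
Overall magnification: m = m_1 m_2 = -0.3145.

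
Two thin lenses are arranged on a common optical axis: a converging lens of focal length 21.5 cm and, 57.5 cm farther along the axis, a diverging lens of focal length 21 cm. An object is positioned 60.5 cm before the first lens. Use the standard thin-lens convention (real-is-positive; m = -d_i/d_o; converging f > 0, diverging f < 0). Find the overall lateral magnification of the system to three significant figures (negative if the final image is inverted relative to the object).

-0.256

Applying the thin-lens equation to the first lens, 1/21.5 = 1/60.5 + 1/d_i1, which gives d_i1 = 33.353 cm.
Its lateral magnification is m_1 = -d_i1/d_o1 = -(33.353)/60.5 = -0.5513.
That image sits 24.147 cm in front of the second lens, so d_o2 = 24.147 cm.
Applying the thin-lens equation again with f_2 = -21 cm and d_o2 = 24.147 cm gives d_i2 = -11.232 cm.
m_2 = -(-11.232)/(24.147) = 0.4651.
Total m = m_1 x m_2 = (-0.5513)(0.4651) = -0.2564.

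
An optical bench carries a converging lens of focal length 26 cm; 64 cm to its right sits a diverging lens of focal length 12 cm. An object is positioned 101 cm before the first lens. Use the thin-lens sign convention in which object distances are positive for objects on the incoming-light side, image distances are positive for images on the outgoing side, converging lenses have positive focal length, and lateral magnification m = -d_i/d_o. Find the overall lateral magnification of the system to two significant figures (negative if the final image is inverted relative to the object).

-0.10

First lens: d_i1 = 1/(1/26 - 1/101) = 35.013 cm.
m_1 = -(35.013)/101 = -0.3467.
Object distance for lens 2: d_o2 = 64 - 35.013 = 28.987 cm.
Second lens: d_i2 = 1/(1/(-12) - 1/(28.987)) = -8.487 cm.
m_2 = -(-8.487)/(28.987) = 0.2928.
Total m = m_1 x m_2 = (-0.3467)(0.2928) = -0.1015.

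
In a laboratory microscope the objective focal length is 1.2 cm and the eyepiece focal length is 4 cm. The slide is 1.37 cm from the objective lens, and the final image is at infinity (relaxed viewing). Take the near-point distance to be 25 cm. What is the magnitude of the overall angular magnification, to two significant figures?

Objective: 1/d_i = 1/f_obj - 1/d_o = 1/1.2 - 1/1.37 = 0.10341 cm^-1, so d_i = 9.671 cm.
m_obj = -d_i/d_o = -9.671/1.37 = -7.059.
Eyepiece angular magnification (image at infinity): M_eye = D/f_e = 25/4 = 6.250.
Overall M = m_obj x M_eye = (-7.059)(6.250) = -44.12.
|M| = 44.12.

44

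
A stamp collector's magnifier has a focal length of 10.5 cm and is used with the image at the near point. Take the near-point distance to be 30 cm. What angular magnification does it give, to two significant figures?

M = 1 + D/f = 1 + 30/10.5 = 3.857.

3.9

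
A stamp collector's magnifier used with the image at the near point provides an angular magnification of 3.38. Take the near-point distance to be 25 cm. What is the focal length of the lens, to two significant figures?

For the image at the near point, M = 1 + D/f.
f = D/(M - 1) = 25/(3.38 - 1) = 10.504 cm.

11 cm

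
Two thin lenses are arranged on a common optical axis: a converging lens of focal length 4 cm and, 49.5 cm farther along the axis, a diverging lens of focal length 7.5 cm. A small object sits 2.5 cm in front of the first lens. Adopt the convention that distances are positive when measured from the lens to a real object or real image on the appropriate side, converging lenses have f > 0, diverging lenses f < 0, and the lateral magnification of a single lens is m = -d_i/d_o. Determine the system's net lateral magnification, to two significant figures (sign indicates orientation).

0.31

Lens 1: 1/d_i1 = 1/f_1 - 1/d_o1 = 1/4 - 1/2.5 = -0.15000 cm^-1, so d_i1 = -6.667 cm.
m_1 = -(-6.667)/2.5 = 2.6667.
The intermediate image is virtual, 6.667 cm to the left of lens 1, so d_o2 = L - d_i1 = 49.5 - (-6.667) = 56.167 cm.
Lens 2: 1/d_i2 = 1/f_2 - 1/d_o2 = 1/(-7.5) - 1/(56.167) = -0.15114 cm^-1, so d_i2 = -6.616 cm.
m_2 = -(-6.616)/(56.167) = 0.1178.
Overall magnification: m = m_1 m_2 = 0.3141.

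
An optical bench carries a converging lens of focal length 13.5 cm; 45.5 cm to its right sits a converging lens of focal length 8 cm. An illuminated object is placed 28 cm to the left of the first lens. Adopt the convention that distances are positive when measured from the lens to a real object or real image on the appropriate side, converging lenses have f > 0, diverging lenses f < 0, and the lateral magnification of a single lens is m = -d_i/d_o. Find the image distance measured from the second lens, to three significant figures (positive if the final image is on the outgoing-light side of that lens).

Applying the thin-lens equation to the first lens, 1/13.5 = 1/28 + 1/d_i1, which gives d_i1 = 26.069 cm.
That image sits 19.431 cm in front of the second lens, so d_o2 = 19.431 cm.
Applying the thin-lens equation again with f_2 = 8 cm and d_o2 = 19.431 cm gives d_i2 = 13.599 cm.

13.6 cm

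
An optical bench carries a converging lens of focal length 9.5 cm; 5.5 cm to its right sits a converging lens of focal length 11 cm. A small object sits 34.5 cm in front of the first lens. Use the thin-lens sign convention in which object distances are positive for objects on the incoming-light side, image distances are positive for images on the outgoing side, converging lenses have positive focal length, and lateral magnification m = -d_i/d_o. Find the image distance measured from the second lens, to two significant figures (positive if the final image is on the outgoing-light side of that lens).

4.5 cm

Applying the thin-lens equation to the first lens, 1/9.5 = 1/34.5 + 1/d_i1, which gives d_i1 = 13.110 cm.
This image would form 13.110 cm past lens 1, i.e. 7.610 cm beyond lens 2, so it is a virtual object for lens 2: d_o2 = 5.5 - 13.110 = -7.610 cm.
Applying the thin-lens equation again with f_2 = 11 cm and d_o2 = -7.610 cm gives d_i2 = 4.498 cm.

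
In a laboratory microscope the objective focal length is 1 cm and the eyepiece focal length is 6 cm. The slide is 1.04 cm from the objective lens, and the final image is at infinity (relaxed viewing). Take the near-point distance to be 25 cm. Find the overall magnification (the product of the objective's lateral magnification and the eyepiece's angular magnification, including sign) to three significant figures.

-104

Objective: 1/d_i = 1/f_obj - 1/d_o = 1/1 - 1/1.04 = 0.03846 cm^-1, so d_i = 26.000 cm.
m_obj = -d_i/d_o = -26.000/1.04 = -25.000.
Eyepiece angular magnification (image at infinity): M_eye = D/f_e = 25/6 = 4.167.
Overall M = m_obj x M_eye = (-25.000)(4.167) = -104.17.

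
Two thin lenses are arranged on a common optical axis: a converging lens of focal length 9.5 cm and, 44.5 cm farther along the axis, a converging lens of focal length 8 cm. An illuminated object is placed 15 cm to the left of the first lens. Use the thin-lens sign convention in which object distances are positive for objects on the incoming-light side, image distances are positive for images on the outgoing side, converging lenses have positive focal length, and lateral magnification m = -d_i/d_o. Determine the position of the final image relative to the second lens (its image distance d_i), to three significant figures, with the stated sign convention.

Applying the thin-lens equation to the first lens, 1/9.5 = 1/15 + 1/d_i1, which gives d_i1 = 25.909 cm.
Object distance for lens 2: d_o2 = 44.5 - 25.909 = 18.591 cm.
Applying the thin-lens equation again with f_2 = 8 cm and d_o2 = 18.591 cm gives d_i2 = 14.043 cm.

14.0 cm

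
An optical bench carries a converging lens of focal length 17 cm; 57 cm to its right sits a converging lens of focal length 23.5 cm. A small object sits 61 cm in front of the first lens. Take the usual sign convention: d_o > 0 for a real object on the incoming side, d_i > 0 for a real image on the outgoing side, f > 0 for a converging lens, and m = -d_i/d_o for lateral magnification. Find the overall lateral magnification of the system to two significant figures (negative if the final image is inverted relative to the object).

Applying the thin-lens equation to the first lens, 1/17 = 1/61 + 1/d_i1, which gives d_i1 = 23.568 cm.
Its lateral magnification is m_1 = -d_i1/d_o1 = -(23.568)/61 = -0.3864.
That image sits 33.432 cm in front of the second lens, so d_o2 = 33.432 cm.
Applying the thin-lens equation again with f_2 = 23.5 cm and d_o2 = 33.432 cm gives d_i2 = 79.104 cm.
m_2 = -(79.104)/(33.432) = -2.3661.
Overall magnification: m = m_1 m_2 = 0.9142.

0.91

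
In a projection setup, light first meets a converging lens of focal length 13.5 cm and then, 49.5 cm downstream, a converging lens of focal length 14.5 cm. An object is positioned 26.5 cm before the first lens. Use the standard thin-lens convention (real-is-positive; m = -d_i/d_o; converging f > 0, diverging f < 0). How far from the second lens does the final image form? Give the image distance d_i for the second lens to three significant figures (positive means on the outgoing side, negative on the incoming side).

Applying the thin-lens equation to the first lens, 1/13.5 = 1/26.5 + 1/d_i1, which gives d_i1 = 27.519 cm.
Object distance for lens 2: d_o2 = 49.5 - 27.519 = 21.981 cm.
Applying the thin-lens equation again with f_2 = 14.5 cm and d_o2 = 21.981 cm gives d_i2 = 42.605 cm.

42.6 cm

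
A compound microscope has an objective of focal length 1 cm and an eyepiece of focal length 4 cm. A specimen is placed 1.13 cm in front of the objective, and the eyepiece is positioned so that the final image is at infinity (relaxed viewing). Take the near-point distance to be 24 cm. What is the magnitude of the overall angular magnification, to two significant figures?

46

Objective: 1/d_i = 1/f_obj - 1/d_o = 1/1 - 1/1.13 = 0.11504 cm^-1, so d_i = 8.692 cm.
m_obj = -d_i/d_o = -8.692/1.13 = -7.692.
Eyepiece angular magnification (image at infinity): M_eye = D/f_e = 24/4 = 6.000.
Overall M = m_obj x M_eye = (-7.692)(6.000) = -46.15.
|M| = 46.15.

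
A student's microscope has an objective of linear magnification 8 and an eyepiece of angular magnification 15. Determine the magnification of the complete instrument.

The overall magnification of a compound microscope is the product of the objective and eyepiece magnifications:
M = M_obj x M_eye = 8 x 15 = 120.

120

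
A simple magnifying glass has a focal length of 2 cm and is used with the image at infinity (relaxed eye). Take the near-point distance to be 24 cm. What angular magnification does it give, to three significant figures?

12.0

M = D/f = 24/2 = 12.000.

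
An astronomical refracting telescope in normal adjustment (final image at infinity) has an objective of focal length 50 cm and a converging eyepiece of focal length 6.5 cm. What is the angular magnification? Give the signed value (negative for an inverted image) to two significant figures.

-7.7

M = -f_obj/f_eye = -50/(6.5) = -7.692.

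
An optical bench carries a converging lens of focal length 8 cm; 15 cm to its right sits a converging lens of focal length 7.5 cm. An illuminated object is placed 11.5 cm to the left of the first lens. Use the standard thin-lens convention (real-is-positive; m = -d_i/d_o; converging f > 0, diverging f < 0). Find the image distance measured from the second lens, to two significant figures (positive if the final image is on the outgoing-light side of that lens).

4.5 cm

Lens 1: 1/d_i1 = 1/f_1 - 1/d_o1 = 1/8 - 1/11.5 = 0.03804 cm^-1, so d_i1 = 26.286 cm.
This image would form 26.286 cm past lens 1, i.e. 11.286 cm beyond lens 2, so it is a virtual object for lens 2: d_o2 = 15 - 26.286 = -11.286 cm.
Lens 2: 1/d_i2 = 1/f_2 - 1/d_o2 = 1/7.5 - 1/(-11.286) = 0.22194 cm^-1, so d_i2 = 4.506 cm.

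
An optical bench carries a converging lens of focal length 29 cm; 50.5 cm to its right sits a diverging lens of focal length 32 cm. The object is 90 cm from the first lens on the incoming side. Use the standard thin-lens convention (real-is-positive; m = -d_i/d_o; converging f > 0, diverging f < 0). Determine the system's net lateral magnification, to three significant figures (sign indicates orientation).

-0.383

First lens: d_i1 = 1/(1/29 - 1/90) = 42.787 cm.
m_1 = -(42.787)/90 = -0.4754.
The intermediate image is 42.787 cm to the right of lens 1, so d_o2 = L - d_i1 = 50.5 - 42.787 = 7.713 cm.
Second lens: d_i2 = 1/(1/(-32) - 1/(7.713)) = -6.215 cm.
m_2 = -(-6.215)/(7.713) = 0.8058.
Total m = m_1 x m_2 = (-0.4754)(0.8058) = -0.3831.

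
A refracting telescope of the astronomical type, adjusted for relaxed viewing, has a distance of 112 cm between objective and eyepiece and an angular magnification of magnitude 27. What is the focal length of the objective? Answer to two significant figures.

In normal adjustment the tube length equals f_obj + f_eye and |M| = f_obj/f_eye.
So f_obj = 27 f_eye and 27 f_eye + f_eye = 112 cm, giving f_eye = 112/28 = 4.000 cm and f_obj = 108.000 cm.

110 cm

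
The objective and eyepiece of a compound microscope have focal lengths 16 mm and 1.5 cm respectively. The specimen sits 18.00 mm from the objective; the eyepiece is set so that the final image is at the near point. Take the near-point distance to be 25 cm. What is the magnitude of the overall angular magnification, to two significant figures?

140

Convert to cm: f_obj = 16 mm = 1.6 cm; d_o = 18.00 mm = 1.80 cm.
Objective: 1/d_i = 1/f_obj - 1/d_o = 1/1.6 - 1/1.80 = 0.06944 cm^-1, so d_i = 14.400 cm.
m_obj = -d_i/d_o = -14.400/1.80 = -8.000.
Eyepiece angular magnification (image at near point): M_eye = 1 + D/f_e = 1 + 25/1.5 = 17.667.
Overall M = m_obj x M_eye = (-8.000)(17.667) = -141.33.
|M| = 141.33.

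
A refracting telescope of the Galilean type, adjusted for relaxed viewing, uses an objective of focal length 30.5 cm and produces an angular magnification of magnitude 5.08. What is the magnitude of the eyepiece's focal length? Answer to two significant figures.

6.0 cm

|M| = f_obj/|f_eye|, so |f_eye| = f_obj/|M| = 30.5/5.08 = 6.004 cm.
(The eyepiece is diverging, so its signed focal length is -6.004 cm.)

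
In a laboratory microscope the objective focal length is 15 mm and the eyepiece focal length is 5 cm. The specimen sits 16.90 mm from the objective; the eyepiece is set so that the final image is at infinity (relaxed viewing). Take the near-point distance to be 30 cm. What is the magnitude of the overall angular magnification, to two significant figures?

Convert to cm: f_obj = 15 mm = 1.5 cm; d_o = 16.90 mm = 1.69 cm.
Objective: 1/d_i = 1/f_obj - 1/d_o = 1/1.5 - 1/1.69 = 0.07495 cm^-1, so d_i = 13.342 cm.
m_obj = -d_i/d_o = -13.342/1.69 = -7.895.
Eyepiece angular magnification (image at infinity): M_eye = D/f_e = 30/5 = 6.000.
Overall M = m_obj x M_eye = (-7.895)(6.000) = -47.37.
|M| = 47.37.

47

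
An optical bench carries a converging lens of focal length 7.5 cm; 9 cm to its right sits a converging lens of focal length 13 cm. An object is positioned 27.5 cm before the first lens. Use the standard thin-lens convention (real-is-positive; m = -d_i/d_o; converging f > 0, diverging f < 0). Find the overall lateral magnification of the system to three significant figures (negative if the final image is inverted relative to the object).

-0.341

Lens 1: 1/d_i1 = 1/f_1 - 1/d_o1 = 1/7.5 - 1/27.5 = 0.09697 cm^-1, so d_i1 = 10.312 cm.
m_1 = -(10.312)/27.5 = -0.3750.
This image would form 10.312 cm past lens 1, i.e. 1.312 cm beyond lens 2, so it is a virtual object for lens 2: d_o2 = 9 - 10.312 = -1.312 cm.
Lens 2: 1/d_i2 = 1/f_2 - 1/d_o2 = 1/13 - 1/(-1.312) = 0.83883 cm^-1, so d_i2 = 1.192 cm.
m_2 = -(1.192)/(-1.312) = 0.9083.
The system's lateral magnification is m_1 m_2 = (-0.3750)(0.9083) = -0.3406.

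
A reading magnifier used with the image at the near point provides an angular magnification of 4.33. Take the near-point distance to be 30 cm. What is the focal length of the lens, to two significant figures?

9.0 cm

For the image at the near point, M = 1 + D/f.
f = D/(M - 1) = 30/(4.33 - 1) = 9.009 cm.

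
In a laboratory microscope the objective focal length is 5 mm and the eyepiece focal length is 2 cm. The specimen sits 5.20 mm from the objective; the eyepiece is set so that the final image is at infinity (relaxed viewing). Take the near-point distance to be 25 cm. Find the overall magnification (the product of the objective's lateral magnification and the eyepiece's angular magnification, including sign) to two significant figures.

-310

Convert to cm: f_obj = 5 mm = 0.5 cm; d_o = 5.20 mm = 0.52 cm.
Objective: 1/d_i = 1/f_obj - 1/d_o = 1/0.5 - 1/0.52 = 0.07692 cm^-1, so d_i = 13.000 cm.
m_obj = -d_i/d_o = -13.000/0.52 = -25.000.
Eyepiece angular magnification (image at infinity): M_eye = D/f_e = 25/2 = 12.500.
Overall M = m_obj x M_eye = (-25.000)(12.500) = -312.50.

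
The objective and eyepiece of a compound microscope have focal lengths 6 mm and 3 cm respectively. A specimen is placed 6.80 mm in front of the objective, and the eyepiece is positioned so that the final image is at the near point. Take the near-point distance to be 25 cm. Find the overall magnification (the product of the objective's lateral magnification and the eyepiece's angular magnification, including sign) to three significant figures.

Convert to cm: f_obj = 6 mm = 0.6 cm; d_o = 6.80 mm = 0.68 cm.
Objective: 1/d_i = 1/f_obj - 1/d_o = 1/0.6 - 1/0.68 = 0.19608 cm^-1, so d_i = 5.100 cm.
m_obj = -d_i/d_o = -5.100/0.68 = -7.500.
Eyepiece angular magnification (image at near point): M_eye = 1 + D/f_e = 1 + 25/3 = 9.333.
Overall M = m_obj x M_eye = (-7.500)(9.333) = -70.00.

-70.0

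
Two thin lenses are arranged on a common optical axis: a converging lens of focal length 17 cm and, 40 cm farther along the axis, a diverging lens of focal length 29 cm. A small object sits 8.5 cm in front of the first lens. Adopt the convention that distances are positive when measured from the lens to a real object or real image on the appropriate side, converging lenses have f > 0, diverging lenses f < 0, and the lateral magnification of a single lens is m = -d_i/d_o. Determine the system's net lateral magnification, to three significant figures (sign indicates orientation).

0.674

First lens: d_i1 = 1/(1/17 - 1/8.5) = -17.000 cm.
m_1 = -(-17.000)/8.5 = 2.0000.
The intermediate image is virtual, 17.000 cm to the left of lens 1, so d_o2 = L - d_i1 = 40 - (-17.000) = 57.000 cm.
Second lens: d_i2 = 1/(1/(-29) - 1/(57.000)) = -19.221 cm.
m_2 = -(-19.221)/(57.000) = 0.3372.
The system's lateral magnification is m_1 m_2 = (2.0000)(0.3372) = 0.6744.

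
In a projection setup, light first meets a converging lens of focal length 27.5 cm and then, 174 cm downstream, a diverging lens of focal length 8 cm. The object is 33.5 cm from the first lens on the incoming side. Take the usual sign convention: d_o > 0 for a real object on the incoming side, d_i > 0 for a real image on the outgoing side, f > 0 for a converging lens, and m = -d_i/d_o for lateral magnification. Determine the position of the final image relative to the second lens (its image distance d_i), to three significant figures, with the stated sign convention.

-5.75 cm

Lens 1: 1/d_i1 = 1/f_1 - 1/d_o1 = 1/27.5 - 1/33.5 = 0.00651 cm^-1, so d_i1 = 153.542 cm.
Object distance for lens 2: d_o2 = 174 - 153.542 = 20.458 cm.
Lens 2: 1/d_i2 = 1/f_2 - 1/d_o2 = 1/(-8) - 1/(20.458) = -0.17388 cm^-1, so d_i2 = -5.751 cm.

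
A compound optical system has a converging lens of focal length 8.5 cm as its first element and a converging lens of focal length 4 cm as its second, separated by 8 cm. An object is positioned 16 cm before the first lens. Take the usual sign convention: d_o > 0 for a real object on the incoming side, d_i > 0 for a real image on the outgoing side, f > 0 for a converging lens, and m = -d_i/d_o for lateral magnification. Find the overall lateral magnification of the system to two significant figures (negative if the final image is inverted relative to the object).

First lens: d_i1 = 1/(1/8.5 - 1/16) = 18.133 cm.
m_1 = -(18.133)/16 = -1.1333.
Since 18.133 cm > 8 cm, the first image lies past the second lens and serves as a virtual object: d_o2 = L - d_i1 = -10.133 cm.
Second lens: d_i2 = 1/(1/4 - 1/(-10.133)) = 2.868 cm.
m_2 = -(2.868)/(-10.133) = 0.2830.
Total m = m_1 x m_2 = (-1.1333)(0.2830) = -0.3208.

-0.32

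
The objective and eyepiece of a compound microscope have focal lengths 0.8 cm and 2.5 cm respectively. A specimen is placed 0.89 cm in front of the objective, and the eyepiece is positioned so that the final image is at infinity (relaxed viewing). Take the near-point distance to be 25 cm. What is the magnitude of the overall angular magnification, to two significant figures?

89

Objective: 1/d_i = 1/f_obj - 1/d_o = 1/0.8 - 1/0.89 = 0.12640 cm^-1, so d_i = 7.911 cm.
m_obj = -d_i/d_o = -7.911/0.89 = -8.889.
Eyepiece angular magnification (image at infinity): M_eye = D/f_e = 25/2.5 = 10.000.
Overall M = m_obj x M_eye = (-8.889)(10.000) = -88.89.
|M| = 88.89.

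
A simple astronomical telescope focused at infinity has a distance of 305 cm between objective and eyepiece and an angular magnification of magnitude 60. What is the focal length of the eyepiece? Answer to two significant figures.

In normal adjustment the tube length equals f_obj + f_eye and |M| = f_obj/f_eye.
So f_obj = 60 f_eye and 60 f_eye + f_eye = 305 cm, giving f_eye = 305/61 = 5.000 cm and f_obj = 300.000 cm.

5.0 cm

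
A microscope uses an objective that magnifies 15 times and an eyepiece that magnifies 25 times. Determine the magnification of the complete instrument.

The overall magnification of a compound microscope is the product of the objective and eyepiece magnifications:
M = M_obj x M_eye = 15 x 25 = 375.

375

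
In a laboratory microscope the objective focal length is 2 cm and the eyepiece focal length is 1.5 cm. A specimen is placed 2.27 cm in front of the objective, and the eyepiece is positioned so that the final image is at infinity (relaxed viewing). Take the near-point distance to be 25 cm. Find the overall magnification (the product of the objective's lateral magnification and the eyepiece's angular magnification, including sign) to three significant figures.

-123

Objective: 1/d_i = 1/f_obj - 1/d_o = 1/2 - 1/2.27 = 0.05947 cm^-1, so d_i = 16.815 cm.
m_obj = -d_i/d_o = -16.815/2.27 = -7.407.
Eyepiece angular magnification (image at infinity): M_eye = D/f_e = 25/1.5 = 16.667.
Overall M = m_obj x M_eye = (-7.407)(16.667) = -123.46.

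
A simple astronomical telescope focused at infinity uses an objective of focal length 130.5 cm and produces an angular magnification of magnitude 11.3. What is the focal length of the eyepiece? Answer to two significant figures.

12 cm

|M| = f_obj/f_eye, so f_eye = f_obj/|M| = 130.5/11.3 = 11.549 cm.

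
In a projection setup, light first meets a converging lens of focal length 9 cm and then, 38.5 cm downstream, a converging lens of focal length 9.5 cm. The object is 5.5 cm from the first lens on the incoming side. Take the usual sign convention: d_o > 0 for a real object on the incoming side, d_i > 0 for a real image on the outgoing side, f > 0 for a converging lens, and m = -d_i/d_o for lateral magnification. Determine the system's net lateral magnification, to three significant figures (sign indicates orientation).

-0.566

First lens: d_i1 = 1/(1/9 - 1/5.5) = -14.143 cm.
m_1 = -(-14.143)/5.5 = 2.5714.
With d_i1 < 0 the first image is virtual and lies on the object side; the object distance for lens 2 is d_o2 = 38.5 - (-14.143) = 52.643 cm.
Second lens: d_i2 = 1/(1/9.5 - 1/(52.643)) = 11.592 cm.
m_2 = -(11.592)/(52.643) = -0.2202.
Total m = m_1 x m_2 = (2.5714)(-0.2202) = -0.5662.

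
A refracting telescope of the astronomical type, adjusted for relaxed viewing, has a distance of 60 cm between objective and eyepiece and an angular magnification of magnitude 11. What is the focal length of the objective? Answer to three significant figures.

In normal adjustment the tube length equals f_obj + f_eye and |M| = f_obj/f_eye.
So f_obj = 11 f_eye and 11 f_eye + f_eye = 60 cm, giving f_eye = 60/12 = 5.000 cm and f_obj = 55.000 cm.

55.0 cm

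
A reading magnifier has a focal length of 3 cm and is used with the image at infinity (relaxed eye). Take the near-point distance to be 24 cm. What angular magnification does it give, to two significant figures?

M = D/f = 24/3 = 8.000.

8.0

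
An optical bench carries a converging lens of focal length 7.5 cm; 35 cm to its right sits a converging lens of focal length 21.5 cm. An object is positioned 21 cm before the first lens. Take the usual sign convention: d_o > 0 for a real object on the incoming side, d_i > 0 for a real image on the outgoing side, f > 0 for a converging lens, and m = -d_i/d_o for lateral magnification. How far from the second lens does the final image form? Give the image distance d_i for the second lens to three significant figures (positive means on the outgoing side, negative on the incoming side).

Applying the thin-lens equation to the first lens, 1/7.5 = 1/21 + 1/d_i1, which gives d_i1 = 11.667 cm.
The intermediate image is 11.667 cm to the right of lens 1, so d_o2 = L - d_i1 = 35 - 11.667 = 23.333 cm.
Applying the thin-lens equation again with f_2 = 21.5 cm and d_o2 = 23.333 cm gives d_i2 = 273.636 cm.

274 cm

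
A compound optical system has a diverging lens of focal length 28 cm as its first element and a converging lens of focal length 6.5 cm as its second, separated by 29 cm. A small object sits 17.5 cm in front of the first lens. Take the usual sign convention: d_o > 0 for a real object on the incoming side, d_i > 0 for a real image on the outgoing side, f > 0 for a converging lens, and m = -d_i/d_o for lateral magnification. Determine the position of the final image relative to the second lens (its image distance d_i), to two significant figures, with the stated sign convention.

Applying the thin-lens equation to the first lens, 1/(-28) = 1/17.5 + 1/d_i1, which gives d_i1 = -10.769 cm.
With d_i1 < 0 the first image is virtual and lies on the object side; the object distance for lens 2 is d_o2 = 29 - (-10.769) = 39.769 cm.
Applying the thin-lens equation again with f_2 = 6.5 cm and d_o2 = 39.769 cm gives d_i2 = 7.770 cm.

7.8 cm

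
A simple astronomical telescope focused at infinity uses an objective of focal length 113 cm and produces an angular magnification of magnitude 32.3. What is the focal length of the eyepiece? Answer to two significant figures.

|M| = f_obj/f_eye, so f_eye = f_obj/|M| = 113/32.3 = 3.498 cm.

3.5 cm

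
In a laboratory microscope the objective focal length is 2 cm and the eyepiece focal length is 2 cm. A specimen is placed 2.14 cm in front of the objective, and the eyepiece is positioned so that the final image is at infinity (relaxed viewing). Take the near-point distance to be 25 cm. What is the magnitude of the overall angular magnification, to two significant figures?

Objective: 1/d_i = 1/f_obj - 1/d_o = 1/2 - 1/2.14 = 0.03271 cm^-1, so d_i = 30.571 cm.
m_obj = -d_i/d_o = -30.571/2.14 = -14.286.
Eyepiece angular magnification (image at infinity): M_eye = D/f_e = 25/2 = 12.500.
Overall M = m_obj x M_eye = (-14.286)(12.500) = -178.57.
|M| = 178.57.

180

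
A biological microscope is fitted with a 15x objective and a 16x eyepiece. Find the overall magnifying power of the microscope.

240

The overall magnification of a compound microscope is the product of the objective and eyepiece magnifications:
M = M_obj x M_eye = 15 x 16 = 240.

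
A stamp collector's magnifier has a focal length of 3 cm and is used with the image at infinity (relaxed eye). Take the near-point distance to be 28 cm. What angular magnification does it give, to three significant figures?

M = D/f = 28/3 = 9.333.

9.33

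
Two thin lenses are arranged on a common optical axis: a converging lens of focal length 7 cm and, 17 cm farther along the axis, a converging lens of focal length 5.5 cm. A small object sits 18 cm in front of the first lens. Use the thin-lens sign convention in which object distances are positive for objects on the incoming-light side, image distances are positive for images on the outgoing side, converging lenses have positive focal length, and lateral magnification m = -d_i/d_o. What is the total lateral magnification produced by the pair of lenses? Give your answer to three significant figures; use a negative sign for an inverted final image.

Lens 1: 1/d_i1 = 1/f_1 - 1/d_o1 = 1/7 - 1/18 = 0.08730 cm^-1, so d_i1 = 11.455 cm.
m_1 = -(11.455)/18 = -0.6364.
That image sits 5.545 cm in front of the second lens, so d_o2 = 5.545 cm.
Lens 2: 1/d_i2 = 1/f_2 - 1/d_o2 = 1/5.5 - 1/(5.545) = 0.00149 cm^-1, so d_i2 = 671.000 cm.
m_2 = -(671.000)/(5.545) = -121.0000.
Total m = m_1 x m_2 = (-0.6364)(-121.0000) = 77.0000.

77.0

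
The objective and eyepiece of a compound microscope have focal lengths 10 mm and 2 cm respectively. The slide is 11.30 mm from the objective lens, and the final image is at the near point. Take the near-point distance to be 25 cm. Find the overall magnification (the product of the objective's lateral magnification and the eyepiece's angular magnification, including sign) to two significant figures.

Convert to cm: f_obj = 10 mm = 1 cm; d_o = 11.30 mm = 1.13 cm.
Objective: 1/d_i = 1/f_obj - 1/d_o = 1/1 - 1/1.13 = 0.11504 cm^-1, so d_i = 8.692 cm.
m_obj = -d_i/d_o = -8.692/1.13 = -7.692.
Eyepiece angular magnification (image at near point): M_eye = 1 + D/f_e = 1 + 25/2 = 13.500.
Overall M = m_obj x M_eye = (-7.692)(13.500) = -103.85.

-100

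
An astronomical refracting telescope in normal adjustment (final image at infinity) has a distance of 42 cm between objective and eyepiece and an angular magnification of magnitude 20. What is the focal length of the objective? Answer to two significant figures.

In normal adjustment the tube length equals f_obj + f_eye and |M| = f_obj/f_eye.
So f_obj = 20 f_eye and 20 f_eye + f_eye = 42 cm, giving f_eye = 42/21 = 2.000 cm and f_obj = 40.000 cm.

40 cm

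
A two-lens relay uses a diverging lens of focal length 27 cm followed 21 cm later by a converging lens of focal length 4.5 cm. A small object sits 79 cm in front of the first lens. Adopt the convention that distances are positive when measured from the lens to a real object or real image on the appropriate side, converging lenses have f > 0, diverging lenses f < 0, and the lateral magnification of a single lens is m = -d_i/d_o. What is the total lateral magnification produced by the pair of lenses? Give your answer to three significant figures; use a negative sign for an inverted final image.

-0.0313

Lens 1: 1/d_i1 = 1/f_1 - 1/d_o1 = 1/(-27) - 1/79 = -0.04970 cm^-1, so d_i1 = -20.123 cm.
m_1 = -(-20.123)/79 = 0.2547.
With d_i1 < 0 the first image is virtual and lies on the object side; the object distance for lens 2 is d_o2 = 21 - (-20.123) = 41.123 cm.
Lens 2: 1/d_i2 = 1/f_2 - 1/d_o2 = 1/4.5 - 1/(41.123) = 0.19790 cm^-1, so d_i2 = 5.053 cm.
m_2 = -(5.053)/(41.123) = -0.1229.
Total m = m_1 x m_2 = (0.2547)(-0.1229) = -0.0313.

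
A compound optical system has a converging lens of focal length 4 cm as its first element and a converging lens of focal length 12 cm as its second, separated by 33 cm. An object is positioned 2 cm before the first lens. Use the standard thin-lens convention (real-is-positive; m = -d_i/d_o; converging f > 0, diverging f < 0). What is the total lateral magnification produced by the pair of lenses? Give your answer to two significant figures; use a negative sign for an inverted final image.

First lens: d_i1 = 1/(1/4 - 1/2) = -4.000 cm.
m_1 = -(-4.000)/2 = 2.0000.
With d_i1 < 0 the first image is virtual and lies on the object side; the object distance for lens 2 is d_o2 = 33 - (-4.000) = 37.000 cm.
Second lens: d_i2 = 1/(1/12 - 1/(37.000)) = 17.760 cm.
m_2 = -(17.760)/(37.000) = -0.4800.
Overall magnification: m = m_1 m_2 = -0.9600.

-0.96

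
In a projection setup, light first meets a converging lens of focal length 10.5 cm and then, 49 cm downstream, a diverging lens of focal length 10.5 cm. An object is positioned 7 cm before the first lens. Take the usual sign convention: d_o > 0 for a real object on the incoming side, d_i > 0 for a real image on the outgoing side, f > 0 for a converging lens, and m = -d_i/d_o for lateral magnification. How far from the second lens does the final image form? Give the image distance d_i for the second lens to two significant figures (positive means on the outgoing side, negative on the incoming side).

First lens: d_i1 = 1/(1/10.5 - 1/7) = -21.000 cm.
With d_i1 < 0 the first image is virtual and lies on the object side; the object distance for lens 2 is d_o2 = 49 - (-21.000) = 70.000 cm.
Second lens: d_i2 = 1/(1/(-10.5) - 1/(70.000)) = -9.130 cm.

-9.1 cm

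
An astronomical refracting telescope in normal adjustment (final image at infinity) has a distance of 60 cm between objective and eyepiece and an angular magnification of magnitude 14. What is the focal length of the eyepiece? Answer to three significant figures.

4.00 cm

In normal adjustment the tube length equals f_obj + f_eye and |M| = f_obj/f_eye.
So f_obj = 14 f_eye and 14 f_eye + f_eye = 60 cm, giving f_eye = 60/15 = 4.000 cm and f_obj = 56.000 cm.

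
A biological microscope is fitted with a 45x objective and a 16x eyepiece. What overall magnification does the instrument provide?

720

The overall magnification of a compound microscope is the product of the objective and eyepiece magnifications:
M = M_obj x M_eye = 45 x 16 = 720.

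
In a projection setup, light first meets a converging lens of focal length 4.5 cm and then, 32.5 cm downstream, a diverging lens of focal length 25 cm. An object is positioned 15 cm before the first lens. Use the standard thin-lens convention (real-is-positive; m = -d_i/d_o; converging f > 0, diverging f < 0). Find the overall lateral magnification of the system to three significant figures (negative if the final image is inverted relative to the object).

-0.210

Lens 1: 1/d_i1 = 1/f_1 - 1/d_o1 = 1/4.5 - 1/15 = 0.15556 cm^-1, so d_i1 = 6.429 cm.
m_1 = -(6.429)/15 = -0.4286.
The intermediate image is 6.429 cm to the right of lens 1, so d_o2 = L - d_i1 = 32.5 - 6.429 = 26.071 cm.
Lens 2: 1/d_i2 = 1/f_2 - 1/d_o2 = 1/(-25) - 1/(26.071) = -0.07836 cm^-1, so d_i2 = -12.762 cm.
m_2 = -(-12.762)/(26.071) = 0.4895.
The system's lateral magnification is m_1 m_2 = (-0.4286)(0.4895) = -0.2098.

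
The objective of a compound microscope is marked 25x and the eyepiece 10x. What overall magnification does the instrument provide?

250

The overall magnification of a compound microscope is the product of the objective and eyepiece magnifications:
M = M_obj x M_eye = 25 x 10 = 250.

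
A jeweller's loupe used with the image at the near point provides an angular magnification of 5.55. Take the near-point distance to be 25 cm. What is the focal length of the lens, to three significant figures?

For the image at the near point, M = 1 + D/f.
f = D/(M - 1) = 25/(5.55 - 1) = 5.495 cm.

5.49 cm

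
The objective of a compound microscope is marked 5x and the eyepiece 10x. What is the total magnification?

The overall magnification of a compound microscope is the product of the objective and eyepiece magnifications:
M = M_obj x M_eye = 5 x 10 = 50.

50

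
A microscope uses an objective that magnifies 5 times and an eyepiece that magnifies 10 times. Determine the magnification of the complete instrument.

The overall magnification of a compound microscope is the product of the objective and eyepiece magnifications:
M = M_obj x M_eye = 5 x 10 = 50.

50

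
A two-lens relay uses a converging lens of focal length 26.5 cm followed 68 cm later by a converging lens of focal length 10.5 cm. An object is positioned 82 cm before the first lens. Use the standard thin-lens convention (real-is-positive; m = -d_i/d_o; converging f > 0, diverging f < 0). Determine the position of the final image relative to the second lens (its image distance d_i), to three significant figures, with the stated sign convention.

16.5 cm

First lens: d_i1 = 1/(1/26.5 - 1/82) = 39.153 cm.
Object distance for lens 2: d_o2 = 68 - 39.153 = 28.847 cm.
Second lens: d_i2 = 1/(1/10.5 - 1/(28.847)) = 16.509 cm.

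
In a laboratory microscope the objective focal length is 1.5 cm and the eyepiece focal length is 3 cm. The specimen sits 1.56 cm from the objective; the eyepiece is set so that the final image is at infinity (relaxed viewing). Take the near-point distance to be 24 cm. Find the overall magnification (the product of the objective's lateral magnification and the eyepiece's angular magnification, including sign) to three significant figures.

Objective: 1/d_i = 1/f_obj - 1/d_o = 1/1.5 - 1/1.56 = 0.02564 cm^-1, so d_i = 39.000 cm.
m_obj = -d_i/d_o = -39.000/1.56 = -25.000.
Eyepiece angular magnification (image at infinity): M_eye = D/f_e = 24/3 = 8.000.
Overall M = m_obj x M_eye = (-25.000)(8.000) = -200.00.

-200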